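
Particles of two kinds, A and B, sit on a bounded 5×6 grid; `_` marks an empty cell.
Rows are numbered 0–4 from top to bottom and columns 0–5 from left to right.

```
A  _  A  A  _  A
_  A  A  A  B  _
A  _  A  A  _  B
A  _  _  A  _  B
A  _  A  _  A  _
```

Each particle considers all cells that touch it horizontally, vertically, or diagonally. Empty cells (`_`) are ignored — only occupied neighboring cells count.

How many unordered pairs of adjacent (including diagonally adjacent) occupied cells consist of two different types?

Scan each occupied cell's neighbors to the right and below (and the two forward diagonals) so each pair is counted once.
From row 0: 2 unlike of 9 pairs (running 2/9).
From row 1: 2 unlike of 11 pairs (running 4/20).
From row 2: 0 unlike of 5 pairs (running 4/25).
From row 3: 1 unlike of 4 pairs (running 5/29).
Total adjacent occupied pairs: 29; unlike-type pairs: 5.

5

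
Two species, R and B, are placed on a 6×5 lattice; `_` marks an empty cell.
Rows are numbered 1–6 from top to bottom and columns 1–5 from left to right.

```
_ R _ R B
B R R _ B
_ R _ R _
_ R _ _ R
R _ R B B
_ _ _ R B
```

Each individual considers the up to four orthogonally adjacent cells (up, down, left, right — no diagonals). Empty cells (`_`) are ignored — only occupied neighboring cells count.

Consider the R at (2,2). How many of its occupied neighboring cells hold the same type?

Occupied neighbors of (2,2): (1,2)=R, (3,2)=R, (2,1)=B, (2,3)=R.
Same type (R): 3 of 4.

3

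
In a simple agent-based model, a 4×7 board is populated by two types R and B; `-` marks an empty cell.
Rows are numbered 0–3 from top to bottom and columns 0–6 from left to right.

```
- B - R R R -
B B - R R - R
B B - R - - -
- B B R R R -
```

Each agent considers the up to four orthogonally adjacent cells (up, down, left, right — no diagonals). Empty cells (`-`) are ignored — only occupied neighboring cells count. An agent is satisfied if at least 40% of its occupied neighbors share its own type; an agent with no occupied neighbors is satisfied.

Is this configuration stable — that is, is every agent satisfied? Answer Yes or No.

Yes

(0,1)B 1/1 satisfied
(0,3)R 2/2 satisfied
(0,4)R 3/3 satisfied
(0,5)R 1/1 satisfied
(1,0)B 2/2 satisfied
(1,1)B 3/3 satisfied
(1,3)R 3/3 satisfied
(1,4)R 2/2 satisfied
(1,6)R 0/0 satisfied
(2,0)B 2/2 satisfied
(2,1)B 3/3 satisfied
(2,3)R 2/2 satisfied
(3,1)B 2/2 satisfied
(3,2)B 1/2 satisfied
(3,3)R 2/3 satisfied
(3,4)R 2/2 satisfied
(3,5)R 1/1 satisfied
All meet the threshold, so the configuration is stable.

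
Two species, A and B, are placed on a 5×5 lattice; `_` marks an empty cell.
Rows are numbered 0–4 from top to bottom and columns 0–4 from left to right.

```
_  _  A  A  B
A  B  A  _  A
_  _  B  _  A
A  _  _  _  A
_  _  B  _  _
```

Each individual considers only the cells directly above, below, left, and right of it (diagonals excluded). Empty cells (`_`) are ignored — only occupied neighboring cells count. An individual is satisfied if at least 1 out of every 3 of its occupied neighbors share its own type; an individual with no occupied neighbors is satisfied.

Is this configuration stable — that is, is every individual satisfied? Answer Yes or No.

No

Row 0: (0,2)A 2/2 ok · (0,3)A 1/2 ok · (0,4)B 0/2 unhappy
Row 1: (1,0)A 0/1 unhappy · (1,1)B 0/2 unhappy · (1,2)A 1/3 ok · (1,4)A 1/2 ok
Row 2: (2,2)B 0/1 unhappy · (2,4)A 2/2 ok
Row 3: (3,0)A 0/0 ok · (3,4)A 1/1 ok
Row 4: (4,2)B 0/0 ok
For instance (0,4) has only 0/2 same-type neighbors, below 1/3.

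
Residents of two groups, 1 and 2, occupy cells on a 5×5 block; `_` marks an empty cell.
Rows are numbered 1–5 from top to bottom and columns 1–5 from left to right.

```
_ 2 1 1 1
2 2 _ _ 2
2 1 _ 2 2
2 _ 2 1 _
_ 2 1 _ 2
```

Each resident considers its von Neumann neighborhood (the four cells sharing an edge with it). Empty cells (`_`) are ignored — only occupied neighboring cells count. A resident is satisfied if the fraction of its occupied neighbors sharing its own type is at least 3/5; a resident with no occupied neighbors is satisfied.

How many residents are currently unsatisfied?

10

Row 1: (1,2)2 1/2 not · (1,3)1 1/2 not · (1,4)1 2/2 satisfied · (1,5)1 1/2 not
Row 2: (2,1)2 2/2 satisfied · (2,2)2 2/3 satisfied · (2,5)2 1/2 not
Row 3: (3,1)2 2/3 satisfied · (3,2)1 0/2 not · (3,4)2 1/2 not · (3,5)2 2/2 satisfied
Row 4: (4,1)2 1/1 satisfied · (4,3)2 0/2 not · (4,4)1 0/2 not
Row 5: (5,2)2 0/1 not · (5,3)1 0/2 not · (5,5)2 0/0 satisfied
Unsatisfied: (1,2), (1,3), (1,5), (2,5), (3,2), (3,4), (4,3), (4,4), (5,2), (5,3) — 10 in total.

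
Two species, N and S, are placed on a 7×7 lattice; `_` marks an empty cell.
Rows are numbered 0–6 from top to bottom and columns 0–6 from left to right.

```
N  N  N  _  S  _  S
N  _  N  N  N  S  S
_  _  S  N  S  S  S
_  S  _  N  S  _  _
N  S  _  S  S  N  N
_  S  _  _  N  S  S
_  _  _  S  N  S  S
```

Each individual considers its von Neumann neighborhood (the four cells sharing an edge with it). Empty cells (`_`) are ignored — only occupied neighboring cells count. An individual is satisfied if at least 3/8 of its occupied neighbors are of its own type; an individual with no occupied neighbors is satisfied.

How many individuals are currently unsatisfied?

Row 0: (0,0)N 2/2 satisfied · (0,1)N 2/2 satisfied · (0,2)N 2/2 satisfied · (0,4)S 0/1 not · (0,6)S 1/1 satisfied
Row 1: (1,0)N 1/1 satisfied · (1,2)N 2/3 satisfied · (1,3)N 3/3 satisfied · (1,4)N 1/4 not · (1,5)S 2/3 satisfied · (1,6)S 3/3 satisfied
Row 2: (2,2)S 0/2 not · (2,3)N 2/4 satisfied · (2,4)S 2/4 satisfied · (2,5)S 3/3 satisfied · (2,6)S 2/2 satisfied
Row 3: (3,1)S 1/1 satisfied · (3,3)N 1/3 not · (3,4)S 2/3 satisfied
Row 4: (4,0)N 0/1 not · (4,1)S 2/3 satisfied · (4,3)S 1/2 satisfied · (4,4)S 2/4 satisfied · (4,5)N 1/3 not · (4,6)N 1/2 satisfied
Row 5: (5,1)S 1/1 satisfied · (5,4)N 1/3 not · (5,5)S 2/4 satisfied · (5,6)S 2/3 satisfied
Row 6: (6,3)S 0/1 not · (6,4)N 1/3 not · (6,5)S 2/3 satisfied · (6,6)S 2/2 satisfied
Unsatisfied: (0,4), (1,4), (2,2), (3,3), (4,0), (4,5), (5,4), (6,3), (6,4) — 9 in total.

9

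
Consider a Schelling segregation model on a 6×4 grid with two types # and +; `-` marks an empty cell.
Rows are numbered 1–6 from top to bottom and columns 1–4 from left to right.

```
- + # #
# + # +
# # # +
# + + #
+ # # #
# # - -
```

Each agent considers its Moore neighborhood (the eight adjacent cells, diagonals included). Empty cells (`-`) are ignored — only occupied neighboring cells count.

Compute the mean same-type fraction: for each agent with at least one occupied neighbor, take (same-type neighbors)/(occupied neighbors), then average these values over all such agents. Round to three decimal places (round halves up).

0.471

(1,2)+ 1/4
(1,3)# 2/5
(1,4)# 2/3
(2,1)# 2/4
(2,2)+ 1/7
(2,3)# 4/8
(2,4)+ 1/5
(3,1)# 3/5
(3,2)# 5/8
(3,3)# 3/8
(3,4)+ 2/5
(4,1)# 3/5
(4,2)+ 2/8
(4,3)+ 2/8
(4,4)# 3/5
(5,1)+ 1/5
(5,2)# 4/7
(5,3)# 4/6
(5,4)# 2/3
(6,1)# 2/3
(6,2)# 3/4
Sum over 21 agents: 1/4 + 2/5 + 2/3 + 2/4 + 1/7 + 4/8 + 1/5 + 3/5 + 5/8 + 3/8 + 2/5 + 3/5 + 2/8 + 2/8 + 3/5 + 1/5 + 4/7 + 4/6 + 2/3 + 2/3 + 3/4 = 415/42; mean = 415/42 ÷ 21 = 415/882 = 0.470521… → 0.471.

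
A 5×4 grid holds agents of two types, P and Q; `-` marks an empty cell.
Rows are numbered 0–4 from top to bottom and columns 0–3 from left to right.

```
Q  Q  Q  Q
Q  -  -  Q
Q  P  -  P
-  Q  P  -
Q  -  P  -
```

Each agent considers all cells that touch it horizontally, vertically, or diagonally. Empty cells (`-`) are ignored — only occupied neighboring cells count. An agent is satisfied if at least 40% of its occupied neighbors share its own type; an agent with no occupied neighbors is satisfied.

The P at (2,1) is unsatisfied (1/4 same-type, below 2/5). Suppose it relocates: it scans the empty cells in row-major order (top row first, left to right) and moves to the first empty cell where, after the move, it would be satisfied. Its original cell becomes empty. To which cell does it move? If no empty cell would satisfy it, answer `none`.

(2,2)

Vacating (2,1). Empty cells in order:
  (1,1): 0/5 same-type → still unsatisfied.
  (1,2): 1/5 same-type → still unsatisfied.
  (2,2): 2/4 same-type → satisfied — stop here.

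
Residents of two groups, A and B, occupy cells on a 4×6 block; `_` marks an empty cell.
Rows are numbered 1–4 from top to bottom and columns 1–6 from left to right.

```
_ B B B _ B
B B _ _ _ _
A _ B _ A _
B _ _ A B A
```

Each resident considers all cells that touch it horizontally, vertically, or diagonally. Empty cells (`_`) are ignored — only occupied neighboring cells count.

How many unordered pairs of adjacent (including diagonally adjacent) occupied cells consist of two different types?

Scan each occupied cell's neighbors to the right and below (and the two forward diagonals) so each pair is counted once.
From row 1: 0 unlike of 5 pairs (running 0/5).
From row 2: 2 unlike of 4 pairs (running 2/9).
From row 3: 3 unlike of 5 pairs (running 5/14).
From row 4: 2 unlike of 2 pairs (running 7/16).
Total adjacent occupied pairs: 16; unlike-type pairs: 7.

7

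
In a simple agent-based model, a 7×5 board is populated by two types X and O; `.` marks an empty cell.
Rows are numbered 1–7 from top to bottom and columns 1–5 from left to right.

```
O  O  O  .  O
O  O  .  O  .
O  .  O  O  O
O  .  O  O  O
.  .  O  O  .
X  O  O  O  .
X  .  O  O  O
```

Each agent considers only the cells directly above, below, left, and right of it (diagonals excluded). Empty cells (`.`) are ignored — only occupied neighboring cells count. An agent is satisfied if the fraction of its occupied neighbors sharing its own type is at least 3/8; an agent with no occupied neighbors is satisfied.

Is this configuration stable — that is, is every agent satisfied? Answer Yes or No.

Row 1: (1,1)O 2/2 ok · (1,2)O 3/3 ok · (1,3)O 1/1 ok · (1,5)O 0/0 ok
Row 2: (2,1)O 3/3 ok · (2,2)O 2/2 ok · (2,4)O 1/1 ok
Row 3: (3,1)O 2/2 ok · (3,3)O 2/2 ok · (3,4)O 4/4 ok · (3,5)O 2/2 ok
Row 4: (4,1)O 1/1 ok · (4,3)O 3/3 ok · (4,4)O 4/4 ok · (4,5)O 2/2 ok
Row 5: (5,3)O 3/3 ok · (5,4)O 3/3 ok
Row 6: (6,1)X 1/2 ok · (6,2)O 1/2 ok · (6,3)O 4/4 ok · (6,4)O 3/3 ok
Row 7: (7,1)X 1/1 ok · (7,3)O 2/2 ok · (7,4)O 3/3 ok · (7,5)O 1/1 ok
All meet the threshold, so the configuration is stable.

Yes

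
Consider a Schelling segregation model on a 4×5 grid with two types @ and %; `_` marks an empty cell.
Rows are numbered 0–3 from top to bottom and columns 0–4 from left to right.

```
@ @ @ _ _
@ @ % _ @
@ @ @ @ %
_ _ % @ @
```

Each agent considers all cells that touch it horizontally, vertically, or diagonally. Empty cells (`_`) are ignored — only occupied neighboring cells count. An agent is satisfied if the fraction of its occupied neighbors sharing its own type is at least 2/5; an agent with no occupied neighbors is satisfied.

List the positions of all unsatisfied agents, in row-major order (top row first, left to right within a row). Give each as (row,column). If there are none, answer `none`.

Row 0: (0,0)@ 3/3 ok · (0,1)@ 4/5 ok · (0,2)@ 2/3 ok
Row 1: (1,0)@ 5/5 ok · (1,1)@ 7/8 ok · (1,2)% 0/6 unhappy · (1,4)@ 1/2 ok
Row 2: (2,0)@ 3/3 ok · (2,1)@ 4/6 ok · (2,2)@ 4/6 ok · (2,3)@ 4/7 ok · (2,4)% 0/4 unhappy
Row 3: (3,2)% 0/4 unhappy · (3,3)@ 3/5 ok · (3,4)@ 2/3 ok

(1,2), (2,4), (3,2)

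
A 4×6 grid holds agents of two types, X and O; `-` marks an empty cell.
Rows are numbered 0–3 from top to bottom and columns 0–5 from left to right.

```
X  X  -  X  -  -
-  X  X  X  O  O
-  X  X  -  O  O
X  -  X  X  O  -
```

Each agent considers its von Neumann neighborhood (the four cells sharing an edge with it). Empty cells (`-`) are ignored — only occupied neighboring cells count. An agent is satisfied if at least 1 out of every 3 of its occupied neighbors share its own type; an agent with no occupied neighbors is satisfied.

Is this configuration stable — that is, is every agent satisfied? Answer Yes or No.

Yes

Row 0: (0,0)X 1/1 ✓ · (0,1)X 2/2 ✓ · (0,3)X 1/1 ✓
Row 1: (1,1)X 3/3 ✓ · (1,2)X 3/3 ✓ · (1,3)X 2/3 ✓ · (1,4)O 2/3 ✓ · (1,5)O 2/2 ✓
Row 2: (2,1)X 2/2 ✓ · (2,2)X 3/3 ✓ · (2,4)O 3/3 ✓ · (2,5)O 2/2 ✓
Row 3: (3,0)X 0/0 ✓ · (3,2)X 2/2 ✓ · (3,3)X 1/2 ✓ · (3,4)O 1/2 ✓
All meet the threshold, so the configuration is stable.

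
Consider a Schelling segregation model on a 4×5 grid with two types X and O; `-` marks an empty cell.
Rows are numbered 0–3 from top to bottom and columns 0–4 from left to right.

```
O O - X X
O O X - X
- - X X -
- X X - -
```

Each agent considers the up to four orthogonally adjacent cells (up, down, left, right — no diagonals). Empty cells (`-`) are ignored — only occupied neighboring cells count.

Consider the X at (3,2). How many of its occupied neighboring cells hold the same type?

Occupied neighbors of (3,2): (2,2)=X, (3,1)=X.
Same type (X): 2 of 2.

2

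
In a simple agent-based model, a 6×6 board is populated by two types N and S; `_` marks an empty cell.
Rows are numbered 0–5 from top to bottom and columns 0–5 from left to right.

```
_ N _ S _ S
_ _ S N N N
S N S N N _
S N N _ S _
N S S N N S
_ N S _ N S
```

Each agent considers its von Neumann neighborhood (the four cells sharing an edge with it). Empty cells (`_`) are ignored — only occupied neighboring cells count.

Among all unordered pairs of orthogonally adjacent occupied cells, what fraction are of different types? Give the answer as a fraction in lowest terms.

19/33

Scan each occupied cell's neighbors to the right and below so each pair is counted once.
From row 0: 2 unlike of 2 pairs (running 2/2).
From row 1: 1 unlike of 6 pairs (running 3/8).
From row 2: 5 unlike of 8 pairs (running 8/16).
From row 3: 5 unlike of 6 pairs (running 13/22).
From row 4: 4 unlike of 9 pairs (running 17/31).
From row 5: 2 unlike of 2 pairs (running 19/33).
Total adjacent occupied pairs: 33; unlike-type pairs: 19.
19/33 is already in lowest terms.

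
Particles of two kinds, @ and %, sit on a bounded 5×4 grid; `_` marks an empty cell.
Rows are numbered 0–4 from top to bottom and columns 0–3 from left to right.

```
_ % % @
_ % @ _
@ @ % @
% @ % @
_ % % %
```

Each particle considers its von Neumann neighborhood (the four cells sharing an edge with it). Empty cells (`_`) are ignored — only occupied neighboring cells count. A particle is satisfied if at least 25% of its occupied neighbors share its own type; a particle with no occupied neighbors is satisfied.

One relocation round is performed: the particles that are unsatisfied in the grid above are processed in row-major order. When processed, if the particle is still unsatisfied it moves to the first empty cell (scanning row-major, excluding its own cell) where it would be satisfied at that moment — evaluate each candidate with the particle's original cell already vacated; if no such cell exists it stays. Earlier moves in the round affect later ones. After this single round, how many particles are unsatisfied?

Initially unsatisfied (in order): (0,3), (1,2), (3,0).
  (0,3) → (1,0).
  (1,2) → (0,0).
  (3,0) → (0,3).
Resulting grid:
@ % % %
@ % _ _
@ @ % @
_ @ % @
_ % % %
All satisfied now.

0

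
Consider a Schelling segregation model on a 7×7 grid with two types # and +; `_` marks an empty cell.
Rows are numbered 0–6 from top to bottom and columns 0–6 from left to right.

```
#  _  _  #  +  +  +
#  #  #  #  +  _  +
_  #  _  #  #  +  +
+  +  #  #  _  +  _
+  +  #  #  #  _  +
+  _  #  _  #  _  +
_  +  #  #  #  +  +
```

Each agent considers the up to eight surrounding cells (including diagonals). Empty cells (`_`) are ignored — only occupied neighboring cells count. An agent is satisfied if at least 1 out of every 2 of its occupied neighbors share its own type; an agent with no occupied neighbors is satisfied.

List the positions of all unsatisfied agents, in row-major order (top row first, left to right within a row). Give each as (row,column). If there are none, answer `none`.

Row 0: (0,0)# 2/2 ✓ · (0,3)# 2/4 ✓ · (0,4)+ 2/4 ✓ · (0,5)+ 4/4 ✓ · (0,6)+ 2/2 ✓
Row 1: (1,0)# 3/3 ✓ · (1,1)# 4/4 ✓ · (1,2)# 5/5 ✓ · (1,3)# 4/6 ✓ · (1,4)+ 3/7 ✗ · (1,6)+ 4/4 ✓
Row 2: (2,1)# 4/6 ✓ · (2,3)# 5/6 ✓ · (2,4)# 3/6 ✓ · (2,5)+ 4/5 ✓ · (2,6)+ 3/3 ✓
Row 3: (3,0)+ 3/4 ✓ · (3,1)+ 3/6 ✓ · (3,2)# 5/7 ✓ · (3,3)# 6/6 ✓ · (3,5)+ 3/5 ✓
Row 4: (4,0)+ 4/4 ✓ · (4,1)+ 4/7 ✓ · (4,2)# 4/6 ✓ · (4,3)# 6/6 ✓ · (4,4)# 3/4 ✓ · (4,6)+ 2/2 ✓
Row 5: (5,0)+ 3/3 ✓ · (5,2)# 4/6 ✓ · (5,4)# 4/5 ✓ · (5,6)+ 3/3 ✓
Row 6: (6,1)+ 1/3 ✗ · (6,2)# 2/3 ✓ · (6,3)# 4/4 ✓ · (6,4)# 2/3 ✓ · (6,5)+ 2/4 ✓ · (6,6)+ 2/2 ✓

(1,4), (6,1)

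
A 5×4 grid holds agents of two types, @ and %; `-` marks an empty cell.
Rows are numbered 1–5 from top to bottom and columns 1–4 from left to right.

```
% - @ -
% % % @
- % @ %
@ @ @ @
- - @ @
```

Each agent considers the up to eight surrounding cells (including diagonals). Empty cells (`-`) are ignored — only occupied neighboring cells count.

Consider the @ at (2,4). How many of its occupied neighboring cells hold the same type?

2

Occupied neighbors of (2,4): (1,3)=@, (2,3)=%, (3,3)=@, (3,4)=%.
Same type (@): 2 of 4.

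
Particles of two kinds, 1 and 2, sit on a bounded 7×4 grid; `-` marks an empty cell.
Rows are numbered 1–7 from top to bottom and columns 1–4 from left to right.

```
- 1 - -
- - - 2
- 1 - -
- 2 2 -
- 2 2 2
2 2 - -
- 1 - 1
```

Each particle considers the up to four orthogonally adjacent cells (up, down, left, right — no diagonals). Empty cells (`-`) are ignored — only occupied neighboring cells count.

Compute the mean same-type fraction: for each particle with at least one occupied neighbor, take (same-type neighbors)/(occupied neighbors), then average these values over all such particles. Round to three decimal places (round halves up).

0.704

Row 1: (1,2)1 — no occupied neighbors
Row 2: (2,4)2 — no occupied neighbors
Row 3: (3,2)1 0/1
Row 4: (4,2)2 2/3 · (4,3)2 2/2
Row 5: (5,2)2 3/3 · (5,3)2 3/3 · (5,4)2 1/1
Row 6: (6,1)2 1/1 · (6,2)2 2/3
Row 7: (7,2)1 0/1 · (7,4)1 — no occupied neighbors
Sum over 9 particles: 0/1 + 2/3 + 2/2 + 3/3 + 3/3 + 1/1 + 1/1 + 2/3 + 0/1 = 19/3; mean = 19/3 ÷ 9 = 19/27 = 0.703703… → 0.704.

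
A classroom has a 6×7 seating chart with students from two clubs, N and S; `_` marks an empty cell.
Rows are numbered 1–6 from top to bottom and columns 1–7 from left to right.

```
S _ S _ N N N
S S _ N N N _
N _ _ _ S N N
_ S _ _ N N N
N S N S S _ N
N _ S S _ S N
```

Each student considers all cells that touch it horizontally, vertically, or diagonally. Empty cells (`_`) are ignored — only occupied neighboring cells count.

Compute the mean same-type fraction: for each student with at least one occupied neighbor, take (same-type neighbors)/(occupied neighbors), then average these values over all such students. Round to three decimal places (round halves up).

0.615

Row 1: (1,1)S 2/2 · (1,3)S 1/2 · (1,5)N 4/4 · (1,6)N 4/4 · (1,7)N 2/2
Row 2: (2,1)S 2/3 · (2,2)S 3/4 · (2,4)N 2/4 · (2,5)N 5/6 · (2,6)N 6/7
Row 3: (3,1)N 0/3 · (3,5)S 0/6 · (3,6)N 6/7 · (3,7)N 4/4
Row 4: (4,2)S 1/4 · (4,5)N 2/5 · (4,6)N 5/7 · (4,7)N 4/4
Row 5: (5,1)N 1/3 · (5,2)S 2/5 · (5,3)N 0/5 · (5,4)S 3/5 · (5,5)S 3/5 · (5,7)N 3/4
Row 6: (6,1)N 1/2 · (6,3)S 3/4 · (6,4)S 3/4 · (6,6)S 1/3 · (6,7)N 1/2
Sum over 29 students: 2/2 + 1/2 + 4/4 + 4/4 + 2/2 + 2/3 + 3/4 + 2/4 + 5/6 + 6/7 + 0/3 + 0/6 + 6/7 + 4/4 + 1/4 + 2/5 + 5/7 + 4/4 + 1/3 + 2/5 + 0/5 + 3/5 + 3/5 + 3/4 + 1/2 + 3/4 + 3/4 + 1/3 + 1/2 = 1499/84; mean = 1499/84 ÷ 29 = 1499/2436 = 0.615353… → 0.615.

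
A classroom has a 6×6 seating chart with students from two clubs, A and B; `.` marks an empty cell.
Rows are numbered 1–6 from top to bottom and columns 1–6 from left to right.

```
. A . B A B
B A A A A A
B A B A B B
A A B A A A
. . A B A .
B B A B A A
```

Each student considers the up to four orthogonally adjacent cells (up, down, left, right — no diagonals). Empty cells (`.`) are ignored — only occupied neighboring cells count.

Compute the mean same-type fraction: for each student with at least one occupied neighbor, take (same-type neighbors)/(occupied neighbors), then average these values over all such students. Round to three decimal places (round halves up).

Row 1: (1,2)A 1/1 · (1,4)B 0/2 · (1,5)A 1/3 · (1,6)B 0/2
Row 2: (2,1)B 1/2 · (2,2)A 3/4 · (2,3)A 2/3 · (2,4)A 3/4 · (2,5)A 3/4 · (2,6)A 1/3
Row 3: (3,1)B 1/3 · (3,2)A 2/4 · (3,3)B 1/4 · (3,4)A 2/4 · (3,5)B 1/4 · (3,6)B 1/3
Row 4: (4,1)A 1/2 · (4,2)A 2/3 · (4,3)B 1/4 · (4,4)A 2/4 · (4,5)A 3/4 · (4,6)A 1/2
Row 5: (5,3)A 1/3 · (5,4)B 1/4 · (5,5)A 2/3
Row 6: (6,1)B 1/1 · (6,2)B 1/2 · (6,3)A 1/3 · (6,4)B 1/3 · (6,5)A 2/3 · (6,6)A 1/1
Sum over 31 students: 1/1 + 0/2 + 1/3 + 0/2 + 1/2 + 3/4 + 2/3 + 3/4 + 3/4 + 1/3 + 1/3 + 2/4 + 1/4 + 2/4 + 1/4 + 1/3 + 1/2 + 2/3 + 1/4 + 2/4 + 3/4 + 1/2 + 1/3 + 1/4 + 2/3 + 1/1 + 1/2 + 1/3 + 1/3 + 2/3 + 1/1 = 31/2; mean = 31/2 ÷ 31 = 1/2 = 0.5 → 0.500.

0.500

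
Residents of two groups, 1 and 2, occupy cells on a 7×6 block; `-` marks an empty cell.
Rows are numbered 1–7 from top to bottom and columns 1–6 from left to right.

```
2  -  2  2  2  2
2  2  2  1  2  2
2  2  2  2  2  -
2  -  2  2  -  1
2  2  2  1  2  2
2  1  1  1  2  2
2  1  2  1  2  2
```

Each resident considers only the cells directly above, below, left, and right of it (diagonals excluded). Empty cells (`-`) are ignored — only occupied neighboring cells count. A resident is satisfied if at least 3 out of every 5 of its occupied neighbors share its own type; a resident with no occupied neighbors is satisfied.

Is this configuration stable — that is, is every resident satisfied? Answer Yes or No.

No

Row 1: (1,1)2 1/1 ✓ · (1,3)2 2/2 ✓ · (1,4)2 2/3 ✓ · (1,5)2 3/3 ✓ · (1,6)2 2/2 ✓
Row 2: (2,1)2 3/3 ✓ · (2,2)2 3/3 ✓ · (2,3)2 3/4 ✓ · (2,4)1 0/4 ✗ · (2,5)2 3/4 ✓ · (2,6)2 2/2 ✓
Row 3: (3,1)2 3/3 ✓ · (3,2)2 3/3 ✓ · (3,3)2 4/4 ✓ · (3,4)2 3/4 ✓ · (3,5)2 2/2 ✓
Row 4: (4,1)2 2/2 ✓ · (4,3)2 3/3 ✓ · (4,4)2 2/3 ✓ · (4,6)1 0/1 ✗
Row 5: (5,1)2 3/3 ✓ · (5,2)2 2/3 ✓ · (5,3)2 2/4 ✗ · (5,4)1 1/4 ✗ · (5,5)2 2/3 ✓ · (5,6)2 2/3 ✓
Row 6: (6,1)2 2/3 ✓ · (6,2)1 2/4 ✗ · (6,3)1 2/4 ✗ · (6,4)1 3/4 ✓ · (6,5)2 3/4 ✓ · (6,6)2 3/3 ✓
Row 7: (7,1)2 1/2 ✗ · (7,2)1 1/3 ✗ · (7,3)2 0/3 ✗ · (7,4)1 1/3 ✗ · (7,5)2 2/3 ✓ · (7,6)2 2/2 ✓
For instance (2,4) has only 0/4 same-type neighbors, below 3/5.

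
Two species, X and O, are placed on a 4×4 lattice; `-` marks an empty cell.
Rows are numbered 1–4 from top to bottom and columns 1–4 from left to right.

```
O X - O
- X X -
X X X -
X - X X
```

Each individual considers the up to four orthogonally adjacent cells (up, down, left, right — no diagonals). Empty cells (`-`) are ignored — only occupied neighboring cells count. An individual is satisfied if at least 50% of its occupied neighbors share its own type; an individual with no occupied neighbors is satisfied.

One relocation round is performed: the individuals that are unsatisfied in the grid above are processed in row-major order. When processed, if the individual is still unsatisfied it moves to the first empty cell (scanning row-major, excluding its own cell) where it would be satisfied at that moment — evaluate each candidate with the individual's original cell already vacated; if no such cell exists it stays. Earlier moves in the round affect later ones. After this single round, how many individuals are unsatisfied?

Initially unsatisfied (in order): (1,1).
  (1,1) → (2,4).
Resulting grid:
- X - O
- X X O
X X X -
X - X X
All satisfied now.

0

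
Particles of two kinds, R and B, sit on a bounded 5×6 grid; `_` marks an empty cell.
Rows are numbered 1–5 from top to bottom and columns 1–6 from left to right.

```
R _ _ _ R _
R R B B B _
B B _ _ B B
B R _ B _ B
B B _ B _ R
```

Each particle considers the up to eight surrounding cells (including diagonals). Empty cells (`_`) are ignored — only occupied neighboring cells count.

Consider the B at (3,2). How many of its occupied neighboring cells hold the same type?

3

Occupied neighbors of (3,2): (2,1)=R, (2,2)=R, (2,3)=B, (3,1)=B, (4,1)=B, (4,2)=R.
Same type (B): 3 of 6.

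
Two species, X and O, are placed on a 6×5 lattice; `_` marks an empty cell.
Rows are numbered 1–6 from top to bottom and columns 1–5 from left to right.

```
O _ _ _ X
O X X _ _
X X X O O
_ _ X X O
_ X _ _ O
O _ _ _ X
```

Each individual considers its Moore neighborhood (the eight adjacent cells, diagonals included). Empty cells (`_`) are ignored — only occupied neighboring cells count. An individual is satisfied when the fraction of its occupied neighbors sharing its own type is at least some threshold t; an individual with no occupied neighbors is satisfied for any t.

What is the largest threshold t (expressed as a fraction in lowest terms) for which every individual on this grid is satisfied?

0/1

(1,1)O 1/2
(1,5)X — no occupied neighbors
(2,1)O 1/4
(2,2)X 4/6
(2,3)X 3/4
(3,1)X 2/3
(3,2)X 5/6
(3,3)X 5/6
(3,4)O 2/6
(3,5)O 2/3
(4,3)X 4/5
(4,4)X 2/6
(4,5)O 3/4
(5,2)X 1/2
(5,5)O 1/3
(6,1)O 0/1
(6,5)X 0/1
The smallest same-type fraction is 0/1 at (6,1), which reduces to 0/1. Any threshold above that leaves this individual unsatisfied.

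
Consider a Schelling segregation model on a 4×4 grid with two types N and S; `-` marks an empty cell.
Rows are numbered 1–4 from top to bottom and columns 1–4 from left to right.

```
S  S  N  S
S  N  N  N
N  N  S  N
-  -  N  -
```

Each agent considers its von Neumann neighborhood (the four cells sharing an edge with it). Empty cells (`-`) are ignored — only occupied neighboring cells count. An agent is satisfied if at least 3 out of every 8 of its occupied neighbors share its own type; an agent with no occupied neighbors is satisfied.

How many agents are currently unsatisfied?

6

(1,1)S 2/2 ✓
(1,2)S 1/3 ✗
(1,3)N 1/3 ✗
(1,4)S 0/2 ✗
(2,1)S 1/3 ✗
(2,2)N 2/4 ✓
(2,3)N 3/4 ✓
(2,4)N 2/3 ✓
(3,1)N 1/2 ✓
(3,2)N 2/3 ✓
(3,3)S 0/4 ✗
(3,4)N 1/2 ✓
(4,3)N 0/1 ✗
Unsatisfied: (1,2), (1,3), (1,4), (2,1), (3,3), (4,3) — 6 in total.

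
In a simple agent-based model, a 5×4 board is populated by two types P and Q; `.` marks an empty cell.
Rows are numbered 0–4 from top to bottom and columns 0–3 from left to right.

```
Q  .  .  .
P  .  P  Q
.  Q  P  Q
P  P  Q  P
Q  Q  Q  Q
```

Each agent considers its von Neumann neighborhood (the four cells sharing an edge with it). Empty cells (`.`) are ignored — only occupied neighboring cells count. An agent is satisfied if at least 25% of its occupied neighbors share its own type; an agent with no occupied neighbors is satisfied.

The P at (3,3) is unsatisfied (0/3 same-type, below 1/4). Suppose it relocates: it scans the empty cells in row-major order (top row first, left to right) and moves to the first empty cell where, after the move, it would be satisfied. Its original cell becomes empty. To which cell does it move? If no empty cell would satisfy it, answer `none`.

Vacating (3,3). Empty cells in order:
  (0,1): 0/1 same-type → still unsatisfied.
  (0,2): 1/1 same-type → satisfied — stop here.

(0,2)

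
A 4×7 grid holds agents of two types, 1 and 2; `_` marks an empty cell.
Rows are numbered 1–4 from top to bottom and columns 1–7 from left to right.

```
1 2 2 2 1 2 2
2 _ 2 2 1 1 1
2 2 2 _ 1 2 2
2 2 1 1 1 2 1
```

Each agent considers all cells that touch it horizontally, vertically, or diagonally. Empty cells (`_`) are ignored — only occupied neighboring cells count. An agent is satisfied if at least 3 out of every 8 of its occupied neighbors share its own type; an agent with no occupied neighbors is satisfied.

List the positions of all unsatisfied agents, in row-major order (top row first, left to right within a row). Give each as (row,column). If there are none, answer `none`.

Row 1: (1,1)1 0/2 unhappy · (1,2)2 3/4 ok · (1,3)2 4/4 ok · (1,4)2 3/5 ok · (1,5)1 2/5 ok · (1,6)2 1/5 unhappy · (1,7)2 1/3 unhappy
Row 2: (2,1)2 3/4 ok · (2,3)2 6/6 ok · (2,4)2 4/7 ok · (2,5)1 3/7 ok · (2,6)1 4/8 ok · (2,7)1 1/5 unhappy
Row 3: (3,1)2 4/4 ok · (3,2)2 6/7 ok · (3,3)2 4/6 ok · (3,5)1 4/7 ok · (3,6)2 2/8 unhappy · (3,7)2 2/5 ok
Row 4: (4,1)2 3/3 ok · (4,2)2 4/5 ok · (4,3)1 1/4 unhappy · (4,4)1 3/4 ok · (4,5)1 2/4 ok · (4,6)2 2/5 ok · (4,7)1 0/3 unhappy

(1,1), (1,6), (1,7), (2,7), (3,6), (4,3), (4,7)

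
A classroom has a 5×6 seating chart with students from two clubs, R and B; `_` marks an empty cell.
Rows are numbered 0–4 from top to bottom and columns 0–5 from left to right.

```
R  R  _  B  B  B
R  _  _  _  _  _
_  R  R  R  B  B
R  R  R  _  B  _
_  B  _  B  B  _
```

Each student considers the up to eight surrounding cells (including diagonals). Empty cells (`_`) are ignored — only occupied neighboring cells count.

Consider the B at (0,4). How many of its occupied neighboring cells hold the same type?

Occupied neighbors of (0,4): (0,3)=B, (0,5)=B.
Same type (B): 2 of 2.

2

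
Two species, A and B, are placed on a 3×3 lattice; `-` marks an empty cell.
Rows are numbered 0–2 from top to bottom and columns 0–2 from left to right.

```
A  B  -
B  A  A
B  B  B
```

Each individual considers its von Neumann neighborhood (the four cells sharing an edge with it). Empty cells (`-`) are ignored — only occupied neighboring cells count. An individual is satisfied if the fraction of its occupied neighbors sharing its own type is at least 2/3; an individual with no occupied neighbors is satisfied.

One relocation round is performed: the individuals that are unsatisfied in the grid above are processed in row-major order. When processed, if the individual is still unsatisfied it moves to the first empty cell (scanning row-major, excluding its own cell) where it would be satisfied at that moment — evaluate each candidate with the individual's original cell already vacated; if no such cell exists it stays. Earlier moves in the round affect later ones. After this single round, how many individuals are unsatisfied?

6

Initially unsatisfied (in order): (0,0), (0,1), (1,0), (1,1), (1,2), (2,2).
  (0,0): no empty cell satisfies it; stays.
  (0,1): no empty cell satisfies it; stays.
  (1,0): no empty cell satisfies it; stays.
  (1,1): no empty cell satisfies it; stays.
  (1,2): no empty cell satisfies it; stays.
  (2,2): no empty cell satisfies it; stays.
Resulting grid:
A B -
B A A
B B B
Unsatisfied now: (0,0), (0,1), (1,0), (1,1), (1,2), (2,2).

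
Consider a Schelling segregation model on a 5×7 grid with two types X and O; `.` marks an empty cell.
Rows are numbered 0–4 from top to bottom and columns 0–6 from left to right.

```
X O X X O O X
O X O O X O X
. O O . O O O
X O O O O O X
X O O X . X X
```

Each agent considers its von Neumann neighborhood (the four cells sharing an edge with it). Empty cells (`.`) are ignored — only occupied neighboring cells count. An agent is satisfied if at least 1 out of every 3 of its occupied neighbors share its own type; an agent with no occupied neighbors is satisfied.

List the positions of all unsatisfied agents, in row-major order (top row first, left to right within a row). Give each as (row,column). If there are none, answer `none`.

(0,0), (0,1), (1,0), (1,1), (1,4), (4,3)

(0,0)X 0/2 not
(0,1)O 0/3 not
(0,2)X 1/3 satisfied
(0,3)X 1/3 satisfied
(0,4)O 1/3 satisfied
(0,5)O 2/3 satisfied
(0,6)X 1/2 satisfied
(1,0)O 0/2 not
(1,1)X 0/4 not
(1,2)O 2/4 satisfied
(1,3)O 1/3 satisfied
(1,4)X 0/4 not
(1,5)O 2/4 satisfied
(1,6)X 1/3 satisfied
(2,1)O 2/3 satisfied
(2,2)O 3/3 satisfied
(2,4)O 2/3 satisfied
(2,5)O 4/4 satisfied
(2,6)O 1/3 satisfied
(3,0)X 1/2 satisfied
(3,1)O 3/4 satisfied
(3,2)O 4/4 satisfied
(3,3)O 2/3 satisfied
(3,4)O 3/3 satisfied
(3,5)O 2/4 satisfied
(3,6)X 1/3 satisfied
(4,0)X 1/2 satisfied
(4,1)O 2/3 satisfied
(4,2)O 2/3 satisfied
(4,3)X 0/2 not
(4,5)X 1/2 satisfied
(4,6)X 2/2 satisfied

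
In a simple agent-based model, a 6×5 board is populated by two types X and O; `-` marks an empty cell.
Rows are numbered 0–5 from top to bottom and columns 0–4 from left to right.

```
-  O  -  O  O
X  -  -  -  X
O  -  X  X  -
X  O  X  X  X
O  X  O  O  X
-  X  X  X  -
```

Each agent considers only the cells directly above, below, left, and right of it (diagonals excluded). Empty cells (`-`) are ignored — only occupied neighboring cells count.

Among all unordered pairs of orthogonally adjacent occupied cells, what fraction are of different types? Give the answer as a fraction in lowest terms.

14/25

Scan each occupied cell's neighbors to the right and below so each pair is counted once.
Row 0: O(0,3)–O(0,4)= O(0,4)–X(1,4)≠  → 1/2 unlike.
Row 1: X(1,0)–O(2,0)≠  → 1/1 unlike.
Row 2: O(2,0)–X(3,0)≠ X(2,2)–X(2,3)= X(2,2)–X(3,2)= X(2,3)–X(3,3)=  → 1/4 unlike.
Row 3: X(3,0)–O(3,1)≠ X(3,0)–O(4,0)≠ O(3,1)–X(3,2)≠ O(3,1)–X(4,1)≠ X(3,2)–X(3,3)= X(3,2)–O(4,2)≠ X(3,3)–X(3,4)= X(3,3)–O(4,3)≠ X(3,4)–X(4,4)=  → 6/9 unlike.
Row 4: O(4,0)–X(4,1)≠ X(4,1)–O(4,2)≠ X(4,1)–X(5,1)= O(4,2)–O(4,3)= O(4,2)–X(5,2)≠ O(4,3)–X(4,4)≠ O(4,3)–X(5,3)≠  → 5/7 unlike.
Row 5: X(5,1)–X(5,2)= X(5,2)–X(5,3)=  → 0/2 unlike.
Total adjacent occupied pairs: 25; unlike-type pairs: 14.
14/25 is already in lowest terms.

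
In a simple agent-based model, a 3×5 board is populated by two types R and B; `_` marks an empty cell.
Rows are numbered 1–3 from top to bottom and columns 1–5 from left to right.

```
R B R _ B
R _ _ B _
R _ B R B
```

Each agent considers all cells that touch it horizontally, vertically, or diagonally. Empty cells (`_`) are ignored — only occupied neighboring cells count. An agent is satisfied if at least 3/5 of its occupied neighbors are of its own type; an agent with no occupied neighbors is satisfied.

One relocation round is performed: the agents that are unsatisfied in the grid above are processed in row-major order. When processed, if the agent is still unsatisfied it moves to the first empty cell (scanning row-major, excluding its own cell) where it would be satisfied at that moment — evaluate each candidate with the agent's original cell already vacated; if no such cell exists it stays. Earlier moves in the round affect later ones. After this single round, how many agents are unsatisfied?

Initially unsatisfied (in order): (1,1), (1,2), (1,3), (3,3), (3,4), (3,5).
  (1,1) → (2,2).
  (1,2) → (1,4).
  (1,3) → (1,1).
  (3,3) → (1,3).
  (3,4) → (1,2).
  (3,5): now satisfied by earlier moves; stays.
Resulting grid:
R R B B B
R R _ B _
R _ _ _ B
Unsatisfied now: (1,3).

1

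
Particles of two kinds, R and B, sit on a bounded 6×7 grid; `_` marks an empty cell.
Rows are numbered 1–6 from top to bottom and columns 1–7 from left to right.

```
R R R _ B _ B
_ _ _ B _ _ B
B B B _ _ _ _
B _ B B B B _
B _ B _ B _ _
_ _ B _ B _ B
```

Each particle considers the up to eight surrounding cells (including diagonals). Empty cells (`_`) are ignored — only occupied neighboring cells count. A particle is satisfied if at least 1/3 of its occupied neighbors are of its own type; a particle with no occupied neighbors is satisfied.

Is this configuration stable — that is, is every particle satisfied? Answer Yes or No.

Row 1: (1,1)R 1/1 ok · (1,2)R 2/2 ok · (1,3)R 1/2 ok · (1,5)B 1/1 ok · (1,7)B 1/1 ok
Row 2: (2,4)B 2/3 ok · (2,7)B 1/1 ok
Row 3: (3,1)B 2/2 ok · (3,2)B 4/4 ok · (3,3)B 4/4 ok
Row 4: (4,1)B 3/3 ok · (4,3)B 4/4 ok · (4,4)B 5/5 ok · (4,5)B 3/3 ok · (4,6)B 2/2 ok
Row 5: (5,1)B 1/1 ok · (5,3)B 3/3 ok · (5,5)B 4/4 ok
Row 6: (6,3)B 1/1 ok · (6,5)B 1/1 ok · (6,7)B 0/0 ok
All meet the threshold, so the configuration is stable.

Yes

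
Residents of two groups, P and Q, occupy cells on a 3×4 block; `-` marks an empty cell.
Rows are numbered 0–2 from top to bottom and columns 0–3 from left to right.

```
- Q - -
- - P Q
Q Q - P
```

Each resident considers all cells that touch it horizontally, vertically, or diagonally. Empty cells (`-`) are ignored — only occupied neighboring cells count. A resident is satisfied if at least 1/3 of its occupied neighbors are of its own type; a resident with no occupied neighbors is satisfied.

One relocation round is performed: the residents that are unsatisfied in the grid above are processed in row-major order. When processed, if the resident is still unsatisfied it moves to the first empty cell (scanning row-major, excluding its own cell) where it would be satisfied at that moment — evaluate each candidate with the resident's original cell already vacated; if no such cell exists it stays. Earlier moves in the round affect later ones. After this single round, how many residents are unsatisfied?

Initially unsatisfied (in order): (0,1), (1,2), (1,3).
  (0,1) → (0,0).
  (1,2): now satisfied by earlier moves; stays.
  (1,3) → (0,1).
Resulting grid:
Q Q - -
- - P -
Q Q - P
All satisfied now.

0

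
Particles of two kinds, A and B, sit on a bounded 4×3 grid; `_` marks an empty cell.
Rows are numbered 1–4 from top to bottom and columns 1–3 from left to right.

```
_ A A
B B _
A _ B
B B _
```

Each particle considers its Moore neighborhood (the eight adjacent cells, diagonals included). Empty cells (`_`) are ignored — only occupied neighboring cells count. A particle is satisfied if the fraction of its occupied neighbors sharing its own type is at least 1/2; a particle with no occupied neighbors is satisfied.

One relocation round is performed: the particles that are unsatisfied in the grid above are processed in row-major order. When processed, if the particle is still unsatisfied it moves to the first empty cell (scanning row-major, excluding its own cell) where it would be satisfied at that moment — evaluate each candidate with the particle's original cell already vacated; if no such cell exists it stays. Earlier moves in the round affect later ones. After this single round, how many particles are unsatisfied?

1

Initially unsatisfied (in order): (1,2), (2,1), (2,2), (3,1).
  (1,2): no empty cell satisfies it; stays.
  (2,1) → (1,1).
  (2,2) → (3,2).
  (3,1) → (2,3).
Resulting grid:
B A A
_ _ A
_ B B
B B _
Unsatisfied now: (1,1).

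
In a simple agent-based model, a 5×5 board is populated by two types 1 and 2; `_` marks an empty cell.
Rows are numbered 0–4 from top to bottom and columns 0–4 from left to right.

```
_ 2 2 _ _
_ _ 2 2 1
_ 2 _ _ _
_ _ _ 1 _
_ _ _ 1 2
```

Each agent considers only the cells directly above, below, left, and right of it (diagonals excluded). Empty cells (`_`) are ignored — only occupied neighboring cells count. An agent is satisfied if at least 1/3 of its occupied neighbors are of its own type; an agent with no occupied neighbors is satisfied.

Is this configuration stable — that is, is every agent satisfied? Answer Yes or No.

Row 0: (0,1)2 1/1 ✓ · (0,2)2 2/2 ✓
Row 1: (1,2)2 2/2 ✓ · (1,3)2 1/2 ✓ · (1,4)1 0/1 ✗
Row 2: (2,1)2 0/0 ✓
Row 3: (3,3)1 1/1 ✓
Row 4: (4,3)1 1/2 ✓ · (4,4)2 0/1 ✗
For instance (1,4) has only 0/1 same-type neighbors, below 1/3.

No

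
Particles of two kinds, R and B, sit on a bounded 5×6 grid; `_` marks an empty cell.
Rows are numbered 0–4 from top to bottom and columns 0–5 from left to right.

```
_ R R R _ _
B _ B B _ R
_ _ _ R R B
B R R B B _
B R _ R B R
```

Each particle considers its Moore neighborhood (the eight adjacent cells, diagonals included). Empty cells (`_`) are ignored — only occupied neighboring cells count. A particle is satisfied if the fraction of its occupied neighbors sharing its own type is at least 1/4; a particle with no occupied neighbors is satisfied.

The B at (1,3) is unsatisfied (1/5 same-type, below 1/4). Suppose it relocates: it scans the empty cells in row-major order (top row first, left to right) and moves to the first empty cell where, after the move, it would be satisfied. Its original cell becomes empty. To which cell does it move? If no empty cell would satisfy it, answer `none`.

(0,0)

Vacating (1,3). Empty cells in order:
  (0,0): 1/2 same-type → satisfied — stop here.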